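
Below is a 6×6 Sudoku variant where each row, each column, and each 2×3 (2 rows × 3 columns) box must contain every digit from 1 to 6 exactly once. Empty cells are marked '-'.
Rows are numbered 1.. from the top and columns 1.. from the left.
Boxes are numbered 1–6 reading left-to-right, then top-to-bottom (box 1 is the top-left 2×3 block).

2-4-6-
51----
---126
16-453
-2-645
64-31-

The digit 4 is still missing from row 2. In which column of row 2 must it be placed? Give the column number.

6

Consider where 4 can go in row 2.
row 2, column 3 is out (column 3 already has a 4).
row 2, column 4 is out (column 4 already has a 4).
row 2, column 5 is out (column 5 already has a 4).
So the only cell in row 2 that can hold 4 is row 2, column 6.
That is column 6.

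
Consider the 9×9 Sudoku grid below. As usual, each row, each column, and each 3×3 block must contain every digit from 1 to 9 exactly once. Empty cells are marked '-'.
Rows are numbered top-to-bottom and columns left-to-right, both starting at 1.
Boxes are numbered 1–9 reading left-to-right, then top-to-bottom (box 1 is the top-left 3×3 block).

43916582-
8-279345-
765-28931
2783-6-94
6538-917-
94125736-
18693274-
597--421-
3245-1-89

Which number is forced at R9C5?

7

Row 9 already contains {1, 2, 3, 4, 5, 8, 9}.
Column 5 already contains {2, 3, 5, 6, 9}.
Its 3×3 block (box 8) already contains {1, 2, 3, 4, 5, 9}.
The only value from 1–9 not eliminated is 7, so R9C5 = 7.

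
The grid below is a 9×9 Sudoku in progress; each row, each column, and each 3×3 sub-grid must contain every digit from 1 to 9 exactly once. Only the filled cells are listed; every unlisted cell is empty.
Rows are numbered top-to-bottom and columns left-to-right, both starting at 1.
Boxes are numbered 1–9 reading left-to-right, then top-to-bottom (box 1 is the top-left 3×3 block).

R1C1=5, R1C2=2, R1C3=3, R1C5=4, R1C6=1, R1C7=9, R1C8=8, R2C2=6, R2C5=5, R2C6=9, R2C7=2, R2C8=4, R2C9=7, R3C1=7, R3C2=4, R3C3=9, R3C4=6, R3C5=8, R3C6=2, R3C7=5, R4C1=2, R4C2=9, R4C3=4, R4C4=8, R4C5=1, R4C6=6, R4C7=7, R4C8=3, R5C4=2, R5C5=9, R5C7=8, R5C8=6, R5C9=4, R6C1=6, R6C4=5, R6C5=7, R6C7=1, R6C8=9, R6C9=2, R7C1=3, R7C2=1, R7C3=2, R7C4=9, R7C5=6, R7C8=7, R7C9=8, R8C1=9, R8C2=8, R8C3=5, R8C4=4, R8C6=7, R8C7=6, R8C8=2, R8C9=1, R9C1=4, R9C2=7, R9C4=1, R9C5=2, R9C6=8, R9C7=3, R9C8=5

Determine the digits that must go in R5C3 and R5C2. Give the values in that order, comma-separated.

For R5C3:
  Consider where 7 can go in box 4.
  R5C1 is out (column 1 already has a 7).
  R5C2 is out (column 2 already has a 7).
  R6C2 is out (row 6 already has a 7).
  R6C3 is out (row 6 already has a 7).
  So the only cell in box 4 that can hold 7 is R5C3.
  So R5C3 = 7.
For R5C2:
  Consider where 5 can go in column 2.
  R6C2 is out (row 6 already has a 5).
  So the only cell in column 2 that can hold 5 is R5C2.
  So R5C2 = 5.

7,5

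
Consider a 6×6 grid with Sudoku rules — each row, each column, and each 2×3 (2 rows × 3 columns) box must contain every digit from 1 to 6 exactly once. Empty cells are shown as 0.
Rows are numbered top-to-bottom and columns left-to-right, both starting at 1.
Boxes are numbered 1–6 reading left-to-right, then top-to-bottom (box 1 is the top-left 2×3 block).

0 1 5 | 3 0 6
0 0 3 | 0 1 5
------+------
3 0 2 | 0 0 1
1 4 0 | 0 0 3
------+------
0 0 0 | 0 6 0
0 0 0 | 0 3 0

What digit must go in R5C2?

Cell R5C2 itself could take any of {2, 3, 5} by direct elimination.
Consider where 3 can go in row 5.
R5C1 is out (column 1 already has a 3).
R5C3 is out (column 3 already has a 3).
R5C4 is out (column 4 already has a 3).
R5C6 is out (column 6 already has a 3).
So the only cell in row 5 that can hold 3 is R5C2.
Therefore R5C2 = 3.

3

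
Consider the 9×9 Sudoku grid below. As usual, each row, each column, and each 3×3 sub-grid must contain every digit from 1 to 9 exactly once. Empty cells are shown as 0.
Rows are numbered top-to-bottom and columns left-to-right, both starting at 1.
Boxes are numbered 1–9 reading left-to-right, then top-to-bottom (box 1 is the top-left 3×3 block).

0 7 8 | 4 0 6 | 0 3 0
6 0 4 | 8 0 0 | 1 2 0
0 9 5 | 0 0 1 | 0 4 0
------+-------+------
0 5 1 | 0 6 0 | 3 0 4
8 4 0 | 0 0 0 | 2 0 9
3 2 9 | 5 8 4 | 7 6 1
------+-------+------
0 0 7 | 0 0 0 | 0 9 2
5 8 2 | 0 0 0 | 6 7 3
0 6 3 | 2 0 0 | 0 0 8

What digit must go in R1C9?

5

Row 1 already contains {3, 4, 6, 7, 8}.
Column 9 already contains {1, 2, 3, 4, 8, 9}.
Its 3×3 block (box 3) already contains {1, 2, 3, 4}.
The only value from 1–9 not eliminated is 5, so R1C9 = 5.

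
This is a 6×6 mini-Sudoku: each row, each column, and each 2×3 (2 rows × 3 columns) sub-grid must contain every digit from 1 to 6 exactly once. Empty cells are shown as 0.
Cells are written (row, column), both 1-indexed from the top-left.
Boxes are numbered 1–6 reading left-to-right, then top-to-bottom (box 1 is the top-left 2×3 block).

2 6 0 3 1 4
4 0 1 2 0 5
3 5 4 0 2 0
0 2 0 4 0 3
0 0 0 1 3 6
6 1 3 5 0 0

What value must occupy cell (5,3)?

2

Cell (5,3) itself could take any of {2, 5} by direct elimination.
Consider where 2 can go in box 5.
(5,1) is out (column 1 already has a 2).
(5,2) is out (column 2 already has a 2).
So the only cell in box 5 that can hold 2 is (5,3).
Therefore (5,3) = 2.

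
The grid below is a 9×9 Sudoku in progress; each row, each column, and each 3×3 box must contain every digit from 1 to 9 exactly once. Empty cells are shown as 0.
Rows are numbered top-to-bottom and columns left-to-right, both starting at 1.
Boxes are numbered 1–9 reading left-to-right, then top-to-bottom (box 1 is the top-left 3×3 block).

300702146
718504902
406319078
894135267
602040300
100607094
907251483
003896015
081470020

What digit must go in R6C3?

Row 6 already contains {1, 4, 6, 7, 9}.
Column 3 already contains {1, 2, 3, 4, 6, 7, 8}.
Its 3×3 block (box 4) already contains {1, 2, 4, 6, 8, 9}.
The only value from 1–9 not eliminated is 5, so R6C3 = 5.

5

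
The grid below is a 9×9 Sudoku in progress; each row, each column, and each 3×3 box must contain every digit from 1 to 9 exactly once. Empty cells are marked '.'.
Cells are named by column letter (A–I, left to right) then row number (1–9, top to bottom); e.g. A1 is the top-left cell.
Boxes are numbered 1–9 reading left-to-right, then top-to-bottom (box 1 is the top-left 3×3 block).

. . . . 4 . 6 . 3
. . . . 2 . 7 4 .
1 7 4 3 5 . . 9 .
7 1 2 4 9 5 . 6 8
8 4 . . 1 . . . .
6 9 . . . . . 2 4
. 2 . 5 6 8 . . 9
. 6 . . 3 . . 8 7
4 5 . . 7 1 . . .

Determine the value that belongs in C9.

Cell C9 itself could take any of {3, 8, 9} by direct elimination.
Consider where 8 can go in box 7.
A7 is out (row 7 already has a 8).
C7 is out (row 7 already has a 8).
A8 is out (row 8 already has a 8).
C8 is out (row 8 already has a 8).
So the only cell in box 7 that can hold 8 is C9.
Therefore C9 = 8.

8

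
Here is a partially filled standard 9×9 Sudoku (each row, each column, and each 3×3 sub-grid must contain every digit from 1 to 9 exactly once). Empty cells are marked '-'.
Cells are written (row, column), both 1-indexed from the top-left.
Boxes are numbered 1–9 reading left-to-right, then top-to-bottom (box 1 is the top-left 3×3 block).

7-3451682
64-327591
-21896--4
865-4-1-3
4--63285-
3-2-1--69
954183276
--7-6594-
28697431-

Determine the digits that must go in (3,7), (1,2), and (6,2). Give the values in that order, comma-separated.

For (3,7):
  Row 3 already contains {1, 2, 4, 6, 8, 9}.
  Column 7 already contains {1, 2, 3, 5, 6, 8, 9}.
  Its 3×3 block (box 3) already contains {1, 2, 4, 5, 6, 8, 9}.
  The only value from 1–9 not eliminated is 7, so (3,7) = 7.
For (1,2):
  Row 1 already contains {1, 2, 3, 4, 5, 6, 7, 8}.
  Column 2 already contains {2, 4, 5, 6, 8}.
  Its 3×3 block (box 1) already contains {1, 2, 3, 4, 6, 7}.
  The only value from 1–9 not eliminated is 9, so (1,2) = 9.
For (6,2):
  Row 6 already contains {1, 2, 3, 6, 9}.
  Column 2 already contains {2, 4, 5, 6, 8}.
  Its 3×3 block (box 4) already contains {2, 3, 4, 5, 6, 8}.
  The only value from 1–9 not eliminated is 7, so (6,2) = 7.

7,9,7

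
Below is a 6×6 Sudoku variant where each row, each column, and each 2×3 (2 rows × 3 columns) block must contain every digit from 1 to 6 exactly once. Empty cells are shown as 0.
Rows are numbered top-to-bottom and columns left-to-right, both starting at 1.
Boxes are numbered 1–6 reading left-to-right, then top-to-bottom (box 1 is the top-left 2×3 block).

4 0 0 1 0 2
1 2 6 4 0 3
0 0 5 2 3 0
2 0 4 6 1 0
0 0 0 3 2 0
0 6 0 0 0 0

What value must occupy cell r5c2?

Cell r5c2 itself could take any of {1, 4, 5} by direct elimination.
Consider where 4 can go in column 2.
r1c2 is out (row 1 already has a 4).
r3c2 is out (box 3 already has a 4).
r4c2 is out (row 4 already has a 4).
So the only cell in column 2 that can hold 4 is r5c2.
Therefore r5c2 = 4.

4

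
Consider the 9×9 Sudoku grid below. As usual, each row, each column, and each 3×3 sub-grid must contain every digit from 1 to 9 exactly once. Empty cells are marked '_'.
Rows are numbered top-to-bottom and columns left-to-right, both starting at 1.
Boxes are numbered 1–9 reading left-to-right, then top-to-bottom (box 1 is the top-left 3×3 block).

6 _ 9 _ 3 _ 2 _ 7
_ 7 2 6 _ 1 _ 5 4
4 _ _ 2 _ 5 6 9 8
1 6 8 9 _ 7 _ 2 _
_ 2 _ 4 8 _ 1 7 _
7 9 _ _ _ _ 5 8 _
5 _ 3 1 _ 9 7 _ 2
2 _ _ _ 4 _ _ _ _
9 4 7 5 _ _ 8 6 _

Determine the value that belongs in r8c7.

Cell r8c7 itself could take any of {3, 9} by direct elimination.
Consider where 9 can go in column 7.
r2c7 is out (box 3 already has a 9).
r4c7 is out (row 4 already has a 9).
So the only cell in column 7 that can hold 9 is r8c7.
Therefore r8c7 = 9.

9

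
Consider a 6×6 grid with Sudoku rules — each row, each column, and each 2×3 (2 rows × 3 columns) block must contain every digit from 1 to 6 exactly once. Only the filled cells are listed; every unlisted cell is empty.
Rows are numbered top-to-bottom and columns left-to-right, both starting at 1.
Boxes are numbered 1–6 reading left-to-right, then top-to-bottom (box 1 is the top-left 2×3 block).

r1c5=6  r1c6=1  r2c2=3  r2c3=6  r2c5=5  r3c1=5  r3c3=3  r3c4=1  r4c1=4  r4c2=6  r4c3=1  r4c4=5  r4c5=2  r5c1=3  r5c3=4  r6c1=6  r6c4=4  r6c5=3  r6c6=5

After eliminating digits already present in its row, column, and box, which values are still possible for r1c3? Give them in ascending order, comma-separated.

Row 1 already contains {1, 6}.
Column 3 already contains {1, 3, 4, 6}.
Its 2×3 block (box 1) already contains {3, 6}.
Removing those from 1–6 leaves {2, 5} as the candidates for r1c3.

2,5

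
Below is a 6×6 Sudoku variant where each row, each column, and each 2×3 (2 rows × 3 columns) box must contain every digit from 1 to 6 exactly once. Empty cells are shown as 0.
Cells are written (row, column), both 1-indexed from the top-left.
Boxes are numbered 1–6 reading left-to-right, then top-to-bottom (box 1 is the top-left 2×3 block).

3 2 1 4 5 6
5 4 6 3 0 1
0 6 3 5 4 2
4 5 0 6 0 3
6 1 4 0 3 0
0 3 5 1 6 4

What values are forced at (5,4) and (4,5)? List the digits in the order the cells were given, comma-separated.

2,1

For (5,4):
  Row 5 already contains {1, 3, 4, 6}.
  Column 4 already contains {1, 3, 4, 5, 6}.
  Its 2×3 block (box 6) already contains {1, 3, 4, 6}.
  The only value from 1–6 not eliminated is 2, so (5,4) = 2.
For (4,5):
  Row 4 already contains {3, 4, 5, 6}.
  Column 5 already contains {3, 4, 5, 6}.
  Its 2×3 block (box 4) already contains {2, 3, 4, 5, 6}.
  The only value from 1–6 not eliminated is 1, so (4,5) = 1.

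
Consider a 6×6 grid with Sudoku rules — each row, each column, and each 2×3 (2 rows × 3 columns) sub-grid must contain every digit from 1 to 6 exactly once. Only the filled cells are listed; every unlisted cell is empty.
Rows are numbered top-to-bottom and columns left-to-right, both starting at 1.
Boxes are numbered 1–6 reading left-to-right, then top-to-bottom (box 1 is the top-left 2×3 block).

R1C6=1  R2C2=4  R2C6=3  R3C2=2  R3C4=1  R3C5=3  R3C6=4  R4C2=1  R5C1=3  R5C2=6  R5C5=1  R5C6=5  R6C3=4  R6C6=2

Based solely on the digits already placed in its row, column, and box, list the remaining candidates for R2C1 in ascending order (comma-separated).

1,2,5,6

Row 2 already contains {3, 4}.
Column 1 already contains {3}.
Its 2×3 block (box 1) already contains {4}.
Removing those from 1–6 leaves {1, 2, 5, 6} as the candidates for R2C1.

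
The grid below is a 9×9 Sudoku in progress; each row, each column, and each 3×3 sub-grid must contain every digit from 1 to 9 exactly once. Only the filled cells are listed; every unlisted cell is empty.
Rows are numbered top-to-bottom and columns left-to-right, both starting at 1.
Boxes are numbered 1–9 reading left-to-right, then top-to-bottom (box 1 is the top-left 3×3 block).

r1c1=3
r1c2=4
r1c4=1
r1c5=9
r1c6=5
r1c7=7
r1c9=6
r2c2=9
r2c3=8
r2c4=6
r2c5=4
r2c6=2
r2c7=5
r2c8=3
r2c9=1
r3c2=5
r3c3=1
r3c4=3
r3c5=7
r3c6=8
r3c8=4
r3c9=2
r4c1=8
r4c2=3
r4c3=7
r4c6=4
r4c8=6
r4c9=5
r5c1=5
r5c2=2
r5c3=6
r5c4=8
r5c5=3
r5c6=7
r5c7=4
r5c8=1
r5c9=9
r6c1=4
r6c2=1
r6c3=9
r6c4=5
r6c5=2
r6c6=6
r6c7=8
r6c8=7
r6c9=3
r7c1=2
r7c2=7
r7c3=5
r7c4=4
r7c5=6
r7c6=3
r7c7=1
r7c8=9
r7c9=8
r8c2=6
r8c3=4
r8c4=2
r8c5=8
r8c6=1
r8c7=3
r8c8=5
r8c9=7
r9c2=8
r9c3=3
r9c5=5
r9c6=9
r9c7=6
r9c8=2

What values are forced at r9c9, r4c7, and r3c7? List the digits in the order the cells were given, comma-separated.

For r9c9:
  Row 9 already contains {2, 3, 5, 6, 8, 9}.
  Column 9 already contains {1, 2, 3, 5, 6, 7, 8, 9}.
  Its 3×3 block (box 9) already contains {1, 2, 3, 5, 6, 7, 8, 9}.
  The only value from 1–9 not eliminated is 4, so r9c9 = 4.
For r4c7:
  Row 4 already contains {3, 4, 5, 6, 7, 8}.
  Column 7 already contains {1, 3, 4, 5, 6, 7, 8}.
  Its 3×3 block (box 6) already contains {1, 3, 4, 5, 6, 7, 8, 9}.
  The only value from 1–9 not eliminated is 2, so r4c7 = 2.
For r3c7:
  Row 3 already contains {1, 2, 3, 4, 5, 7, 8}.
  Column 7 already contains {1, 3, 4, 5, 6, 7, 8}.
  Its 3×3 block (box 3) already contains {1, 2, 3, 4, 5, 6, 7}.
  The only value from 1–9 not eliminated is 9, so r3c7 = 9.

4,2,9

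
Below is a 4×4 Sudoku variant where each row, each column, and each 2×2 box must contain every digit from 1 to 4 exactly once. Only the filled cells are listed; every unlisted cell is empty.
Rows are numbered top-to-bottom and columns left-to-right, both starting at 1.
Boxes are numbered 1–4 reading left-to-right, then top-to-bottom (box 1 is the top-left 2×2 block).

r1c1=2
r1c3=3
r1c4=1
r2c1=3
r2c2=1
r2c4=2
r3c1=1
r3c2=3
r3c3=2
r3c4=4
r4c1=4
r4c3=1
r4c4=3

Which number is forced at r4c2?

2

Row 4 already contains {1, 3, 4}.
Column 2 already contains {1, 3}.
Its 2×2 block (box 3) already contains {1, 3, 4}.
The only value from 1–4 not eliminated is 2, so r4c2 = 2.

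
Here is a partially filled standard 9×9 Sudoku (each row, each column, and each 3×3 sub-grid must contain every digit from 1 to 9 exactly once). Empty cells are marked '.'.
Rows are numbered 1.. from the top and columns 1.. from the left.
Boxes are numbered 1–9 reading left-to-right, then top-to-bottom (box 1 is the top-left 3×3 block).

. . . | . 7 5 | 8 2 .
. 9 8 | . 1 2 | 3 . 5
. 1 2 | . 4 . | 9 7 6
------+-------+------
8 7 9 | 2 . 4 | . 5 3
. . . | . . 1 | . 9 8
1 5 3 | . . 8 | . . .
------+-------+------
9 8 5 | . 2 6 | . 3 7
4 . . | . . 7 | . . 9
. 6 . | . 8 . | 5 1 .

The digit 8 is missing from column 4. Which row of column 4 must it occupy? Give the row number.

3

Consider where 8 can go in column 4.
row 1, column 4 is out (row 1 already has a 8). row 2, column 4 is out (row 2 already has a 8). row 5, column 4 is out (row 5 already has a 8). row 6, column 4 is out (row 6 already has a 8). The remaining empty cells in column 4 are similarly blocked.
So the only cell in column 4 that can hold 8 is row 3, column 4.
That is row 3.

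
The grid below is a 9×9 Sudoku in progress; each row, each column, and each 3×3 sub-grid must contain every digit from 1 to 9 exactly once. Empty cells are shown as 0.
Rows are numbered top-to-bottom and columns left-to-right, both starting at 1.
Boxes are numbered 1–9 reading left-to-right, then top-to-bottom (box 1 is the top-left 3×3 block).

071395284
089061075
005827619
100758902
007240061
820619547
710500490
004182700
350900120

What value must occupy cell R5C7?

Cell R5C7 itself could take any of {3, 8} by direct elimination.
Consider where 8 can go in column 7.
R2C7 is out (row 2 already has a 8).
So the only cell in column 7 that can hold 8 is R5C7.
Therefore R5C7 = 8.

8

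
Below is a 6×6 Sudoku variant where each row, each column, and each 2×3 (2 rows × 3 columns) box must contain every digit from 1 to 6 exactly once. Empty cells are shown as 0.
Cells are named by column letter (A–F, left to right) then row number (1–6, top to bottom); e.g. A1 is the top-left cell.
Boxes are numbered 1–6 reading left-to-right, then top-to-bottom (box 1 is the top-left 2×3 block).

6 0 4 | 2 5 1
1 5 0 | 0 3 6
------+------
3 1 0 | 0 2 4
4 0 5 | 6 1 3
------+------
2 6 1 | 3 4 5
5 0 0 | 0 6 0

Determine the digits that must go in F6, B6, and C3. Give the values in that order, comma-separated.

2,4,6

For F6:
  Row 6 already contains {5, 6}.
  Column F already contains {1, 3, 4, 5, 6}.
  Its 2×3 block (box 6) already contains {3, 4, 5, 6}.
  The only value from 1–6 not eliminated is 2, so F6 = 2.
For B6:
  Consider where 4 can go in box 5.
  C6 is out (column C already has a 4).
  So the only cell in box 5 that can hold 4 is B6.
  So B6 = 4.
For C3:
  Row 3 already contains {1, 2, 3, 4}.
  Column C already contains {1, 4, 5}.
  Its 2×3 block (box 3) already contains {1, 3, 4, 5}.
  The only value from 1–6 not eliminated is 6, so C3 = 6.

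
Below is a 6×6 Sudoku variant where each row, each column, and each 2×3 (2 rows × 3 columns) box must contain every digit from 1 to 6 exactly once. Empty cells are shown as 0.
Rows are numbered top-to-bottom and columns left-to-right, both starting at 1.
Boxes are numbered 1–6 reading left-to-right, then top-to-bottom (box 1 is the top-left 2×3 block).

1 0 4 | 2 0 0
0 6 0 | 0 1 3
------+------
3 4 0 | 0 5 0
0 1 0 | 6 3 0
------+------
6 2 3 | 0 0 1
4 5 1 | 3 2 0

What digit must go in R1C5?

Row 1 already contains {1, 2, 4}.
Column 5 already contains {1, 2, 3, 5}.
Its 2×3 block (box 2) already contains {1, 2, 3}.
The only value from 1–6 not eliminated is 6, so R1C5 = 6.

6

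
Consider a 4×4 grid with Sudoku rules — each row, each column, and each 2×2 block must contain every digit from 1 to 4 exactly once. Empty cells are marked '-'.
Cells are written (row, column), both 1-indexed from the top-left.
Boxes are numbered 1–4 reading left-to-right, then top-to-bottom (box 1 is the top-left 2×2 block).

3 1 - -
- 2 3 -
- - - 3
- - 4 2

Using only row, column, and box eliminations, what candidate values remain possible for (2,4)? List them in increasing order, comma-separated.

Row 2 already contains {2, 3}.
Column 4 already contains {2, 3}.
Its 2×2 block (box 2) already contains {3}.
Removing those from 1–4 leaves {1, 4} as the candidates for (2,4).

1,4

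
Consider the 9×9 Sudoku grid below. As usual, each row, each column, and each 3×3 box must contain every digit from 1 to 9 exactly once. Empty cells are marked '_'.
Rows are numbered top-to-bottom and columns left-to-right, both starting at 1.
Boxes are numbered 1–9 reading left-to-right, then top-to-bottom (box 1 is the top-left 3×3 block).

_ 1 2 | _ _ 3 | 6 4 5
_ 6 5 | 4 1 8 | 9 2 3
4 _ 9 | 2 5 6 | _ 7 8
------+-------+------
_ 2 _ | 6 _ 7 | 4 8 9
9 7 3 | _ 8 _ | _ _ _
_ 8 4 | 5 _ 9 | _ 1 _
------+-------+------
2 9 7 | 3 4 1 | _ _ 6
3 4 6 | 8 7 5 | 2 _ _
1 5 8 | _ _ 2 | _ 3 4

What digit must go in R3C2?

3

Row 3 already contains {2, 4, 5, 6, 7, 8, 9}.
Column 2 already contains {1, 2, 4, 5, 6, 7, 8, 9}.
Its 3×3 block (box 1) already contains {1, 2, 4, 5, 6, 9}.
The only value from 1–9 not eliminated is 3, so R3C2 = 3.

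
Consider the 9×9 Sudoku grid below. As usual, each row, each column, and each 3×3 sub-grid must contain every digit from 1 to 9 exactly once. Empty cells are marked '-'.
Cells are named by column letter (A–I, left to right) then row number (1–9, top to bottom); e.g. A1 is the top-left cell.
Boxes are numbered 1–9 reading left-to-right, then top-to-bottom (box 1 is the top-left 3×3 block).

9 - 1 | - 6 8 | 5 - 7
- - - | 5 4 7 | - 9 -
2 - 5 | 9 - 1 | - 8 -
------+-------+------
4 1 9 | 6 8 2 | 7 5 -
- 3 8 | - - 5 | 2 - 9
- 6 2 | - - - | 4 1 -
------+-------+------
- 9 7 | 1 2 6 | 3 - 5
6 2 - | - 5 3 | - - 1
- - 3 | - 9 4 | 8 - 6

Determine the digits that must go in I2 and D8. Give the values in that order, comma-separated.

For I2:
  Consider where 2 can go in column I.
  I3 is out (row 3 already has a 2).
  I4 is out (row 4 already has a 2).
  I6 is out (row 6 already has a 2).
  So the only cell in column I that can hold 2 is I2.
  So I2 = 2.
For D8:
  Consider where 8 can go in column D.
  D1 is out (row 1 already has a 8).
  D5 is out (row 5 already has a 8).
  D6 is out (box 5 already has a 8).
  D9 is out (row 9 already has a 8).
  So the only cell in column D that can hold 8 is D8.
  So D8 = 8.

2,8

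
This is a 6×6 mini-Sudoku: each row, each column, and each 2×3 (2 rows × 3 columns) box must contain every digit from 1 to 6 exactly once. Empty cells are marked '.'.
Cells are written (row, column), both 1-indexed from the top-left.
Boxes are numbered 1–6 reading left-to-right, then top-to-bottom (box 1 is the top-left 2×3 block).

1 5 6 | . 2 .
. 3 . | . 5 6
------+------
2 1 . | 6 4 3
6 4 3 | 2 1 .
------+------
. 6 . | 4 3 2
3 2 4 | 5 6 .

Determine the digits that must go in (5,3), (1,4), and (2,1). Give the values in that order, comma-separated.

For (5,3):
  Consider where 1 can go in box 5.
  (5,1) is out (column 1 already has a 1).
  So the only cell in box 5 that can hold 1 is (5,3).
  So (5,3) = 1.
For (1,4):
  Row 1 already contains {1, 2, 5, 6}.
  Column 4 already contains {2, 4, 5, 6}.
  Its 2×3 block (box 2) already contains {2, 5, 6}.
  The only value from 1–6 not eliminated is 3, so (1,4) = 3.
For (2,1):
  Row 2 already contains {3, 5, 6}.
  Column 1 already contains {1, 2, 3, 6}.
  Its 2×3 block (box 1) already contains {1, 3, 5, 6}.
  The only value from 1–6 not eliminated is 4, so (2,1) = 4.

1,3,4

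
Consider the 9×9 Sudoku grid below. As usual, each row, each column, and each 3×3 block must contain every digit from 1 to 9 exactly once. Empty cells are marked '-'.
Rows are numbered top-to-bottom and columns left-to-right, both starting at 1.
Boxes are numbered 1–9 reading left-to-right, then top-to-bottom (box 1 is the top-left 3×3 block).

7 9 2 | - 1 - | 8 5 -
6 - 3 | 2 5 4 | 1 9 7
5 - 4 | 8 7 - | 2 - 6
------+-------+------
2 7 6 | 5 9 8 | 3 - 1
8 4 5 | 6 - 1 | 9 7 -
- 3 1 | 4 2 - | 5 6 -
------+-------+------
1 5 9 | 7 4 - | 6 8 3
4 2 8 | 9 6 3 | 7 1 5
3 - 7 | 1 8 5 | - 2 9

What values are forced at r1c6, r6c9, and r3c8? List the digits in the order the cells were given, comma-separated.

6,8,3

For r1c6:
  Row 1 already contains {1, 2, 5, 7, 8, 9}.
  Column 6 already contains {1, 3, 4, 5, 8}.
  Its 3×3 block (box 2) already contains {1, 2, 4, 5, 7, 8}.
  The only value from 1–9 not eliminated is 6, so r1c6 = 6.
For r6c9:
  Row 6 already contains {1, 2, 3, 4, 5, 6}.
  Column 9 already contains {1, 3, 5, 6, 7, 9}.
  Its 3×3 block (box 6) already contains {1, 3, 5, 6, 7, 9}.
  The only value from 1–9 not eliminated is 8, so r6c9 = 8.
For r3c8:
  Row 3 already contains {2, 4, 5, 6, 7, 8}.
  Column 8 already contains {1, 2, 5, 6, 7, 8, 9}.
  Its 3×3 block (box 3) already contains {1, 2, 5, 6, 7, 8, 9}.
  The only value from 1–9 not eliminated is 3, so r3c8 = 3.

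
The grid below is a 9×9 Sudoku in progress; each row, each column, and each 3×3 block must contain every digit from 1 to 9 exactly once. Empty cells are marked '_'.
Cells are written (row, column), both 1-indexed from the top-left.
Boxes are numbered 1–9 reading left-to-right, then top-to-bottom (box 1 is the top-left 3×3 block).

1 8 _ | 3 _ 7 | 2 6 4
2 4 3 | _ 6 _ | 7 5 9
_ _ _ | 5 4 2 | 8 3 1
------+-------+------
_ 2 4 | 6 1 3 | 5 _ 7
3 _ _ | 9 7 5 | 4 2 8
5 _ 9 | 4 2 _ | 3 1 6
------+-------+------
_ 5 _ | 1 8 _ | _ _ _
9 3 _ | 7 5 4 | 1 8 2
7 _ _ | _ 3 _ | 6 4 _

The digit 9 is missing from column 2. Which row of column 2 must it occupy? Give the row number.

Consider where 9 can go in column 2.
(5,2) is out (row 5 already has a 9).
(6,2) is out (row 6 already has a 9).
(9,2) is out (box 7 already has a 9).
So the only cell in column 2 that can hold 9 is (3,2).
That is row 3.

3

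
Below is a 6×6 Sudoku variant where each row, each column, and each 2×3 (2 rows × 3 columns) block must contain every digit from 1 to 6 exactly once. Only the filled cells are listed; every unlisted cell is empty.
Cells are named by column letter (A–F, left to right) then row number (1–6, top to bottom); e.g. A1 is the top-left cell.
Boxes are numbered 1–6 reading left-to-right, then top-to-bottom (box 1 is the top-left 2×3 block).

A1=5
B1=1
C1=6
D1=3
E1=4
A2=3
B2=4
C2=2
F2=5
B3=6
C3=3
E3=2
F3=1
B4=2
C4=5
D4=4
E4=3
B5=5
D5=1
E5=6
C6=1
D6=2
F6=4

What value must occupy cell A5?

2

Cell A5 itself could take any of {2, 4} by direct elimination.
Consider where 2 can go in column A.
A3 is out (row 3 already has a 2).
A4 is out (row 4 already has a 2).
A6 is out (row 6 already has a 2).
So the only cell in column A that can hold 2 is A5.
Therefore A5 = 2.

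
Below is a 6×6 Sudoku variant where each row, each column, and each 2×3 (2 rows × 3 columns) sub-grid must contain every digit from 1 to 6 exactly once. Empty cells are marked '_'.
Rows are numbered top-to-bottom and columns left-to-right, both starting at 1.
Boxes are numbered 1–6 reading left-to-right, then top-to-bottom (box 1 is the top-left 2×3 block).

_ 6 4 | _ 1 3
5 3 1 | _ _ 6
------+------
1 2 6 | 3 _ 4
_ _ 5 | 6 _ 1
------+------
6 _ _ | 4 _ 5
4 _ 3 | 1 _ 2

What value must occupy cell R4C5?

Row 4 already contains {1, 5, 6}.
Column 5 already contains {1}.
Its 2×3 block (box 4) already contains {1, 3, 4, 6}.
The only value from 1–6 not eliminated is 2, so R4C5 = 2.

2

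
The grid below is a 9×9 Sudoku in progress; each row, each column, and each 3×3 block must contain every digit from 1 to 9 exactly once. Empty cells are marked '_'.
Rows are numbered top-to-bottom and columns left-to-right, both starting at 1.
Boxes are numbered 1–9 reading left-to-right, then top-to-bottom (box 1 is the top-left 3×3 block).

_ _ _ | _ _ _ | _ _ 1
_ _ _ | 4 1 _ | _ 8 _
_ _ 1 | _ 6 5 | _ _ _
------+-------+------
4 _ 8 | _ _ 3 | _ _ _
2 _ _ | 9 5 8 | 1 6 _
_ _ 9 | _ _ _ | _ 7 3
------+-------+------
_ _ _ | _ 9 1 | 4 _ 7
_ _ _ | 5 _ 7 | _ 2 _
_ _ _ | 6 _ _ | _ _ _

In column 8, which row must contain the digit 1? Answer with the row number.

Consider where 1 can go in column 8.
R1C8 is out (row 1 already has a 1).
R3C8 is out (row 3 already has a 1).
R4C8 is out (box 6 already has a 1).
R7C8 is out (row 7 already has a 1).
So the only cell in column 8 that can hold 1 is R9C8.
That is row 9.

9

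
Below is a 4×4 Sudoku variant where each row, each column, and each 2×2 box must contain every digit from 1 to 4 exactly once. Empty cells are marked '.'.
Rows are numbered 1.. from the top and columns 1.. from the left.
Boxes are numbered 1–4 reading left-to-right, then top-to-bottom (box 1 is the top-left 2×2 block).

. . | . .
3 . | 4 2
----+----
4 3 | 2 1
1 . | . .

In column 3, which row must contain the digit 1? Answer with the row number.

1

Consider where 1 can go in column 3.
row 4, column 3 is out (row 4 already has a 1).
So the only cell in column 3 that can hold 1 is row 1, column 3.
That is row 1.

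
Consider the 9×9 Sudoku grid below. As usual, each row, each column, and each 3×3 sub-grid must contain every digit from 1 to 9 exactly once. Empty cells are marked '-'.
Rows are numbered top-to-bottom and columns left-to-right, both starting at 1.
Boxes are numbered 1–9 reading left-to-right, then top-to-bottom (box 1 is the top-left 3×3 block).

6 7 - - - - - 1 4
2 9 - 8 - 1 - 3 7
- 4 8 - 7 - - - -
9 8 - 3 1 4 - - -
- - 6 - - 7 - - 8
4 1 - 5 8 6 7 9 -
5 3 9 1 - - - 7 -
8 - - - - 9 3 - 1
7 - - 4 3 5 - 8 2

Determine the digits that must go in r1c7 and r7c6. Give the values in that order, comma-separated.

For r1c7:
  Consider where 8 can go in column 7.
  r2c7 is out (row 2 already has a 8). r3c7 is out (row 3 already has a 8). r4c7 is out (row 4 already has a 8). r5c7 is out (row 5 already has a 8). The remaining empty cells in column 7 are similarly blocked.
  So the only cell in column 7 that can hold 8 is r1c7.
  So r1c7 = 8.
For r7c6:
  Consider where 8 can go in column 6.
  r1c6 is out (box 2 already has a 8).
  r3c6 is out (row 3 already has a 8).
  So the only cell in column 6 that can hold 8 is r7c6.
  So r7c6 = 8.

8,8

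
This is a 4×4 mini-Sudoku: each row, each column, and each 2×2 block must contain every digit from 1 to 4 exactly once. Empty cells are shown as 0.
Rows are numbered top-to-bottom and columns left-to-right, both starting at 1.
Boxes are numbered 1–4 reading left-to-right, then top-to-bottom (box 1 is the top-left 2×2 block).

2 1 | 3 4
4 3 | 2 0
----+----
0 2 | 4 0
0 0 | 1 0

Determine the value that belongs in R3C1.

1

Cell R3C1 itself could take any of {1, 3} by direct elimination.
Consider where 1 can go in column 1.
R4C1 is out (row 4 already has a 1).
So the only cell in column 1 that can hold 1 is R3C1.
Therefore R3C1 = 1.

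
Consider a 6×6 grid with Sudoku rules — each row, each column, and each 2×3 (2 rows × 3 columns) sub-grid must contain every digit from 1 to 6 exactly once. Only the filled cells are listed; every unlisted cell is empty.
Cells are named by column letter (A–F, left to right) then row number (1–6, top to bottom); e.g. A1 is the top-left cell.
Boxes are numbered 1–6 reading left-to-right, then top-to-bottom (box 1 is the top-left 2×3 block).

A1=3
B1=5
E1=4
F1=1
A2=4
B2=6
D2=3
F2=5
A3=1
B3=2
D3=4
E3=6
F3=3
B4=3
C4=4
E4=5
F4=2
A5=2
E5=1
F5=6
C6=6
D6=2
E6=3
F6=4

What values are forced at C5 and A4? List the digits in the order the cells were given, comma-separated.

For C5:
  Consider where 3 can go in row 5.
  B5 is out (column B already has a 3).
  D5 is out (column D already has a 3).
  So the only cell in row 5 that can hold 3 is C5.
  So C5 = 3.
For A4:
  Row 4 already contains {2, 3, 4, 5}.
  Column A already contains {1, 2, 3, 4}.
  Its 2×3 block (box 3) already contains {1, 2, 3, 4}.
  The only value from 1–6 not eliminated is 6, so A4 = 6.

3,6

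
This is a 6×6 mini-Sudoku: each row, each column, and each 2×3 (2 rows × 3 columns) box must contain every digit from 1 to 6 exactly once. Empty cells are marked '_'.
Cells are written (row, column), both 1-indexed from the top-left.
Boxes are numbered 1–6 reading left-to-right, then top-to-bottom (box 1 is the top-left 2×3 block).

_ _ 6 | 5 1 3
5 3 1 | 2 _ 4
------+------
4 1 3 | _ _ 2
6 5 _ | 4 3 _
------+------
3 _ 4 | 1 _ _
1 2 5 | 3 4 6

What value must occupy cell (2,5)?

6

Row 2 already contains {1, 2, 3, 4, 5}.
Column 5 already contains {1, 3, 4}.
Its 2×3 block (box 2) already contains {1, 2, 3, 4, 5}.
The only value from 1–6 not eliminated is 6, so (2,5) = 6.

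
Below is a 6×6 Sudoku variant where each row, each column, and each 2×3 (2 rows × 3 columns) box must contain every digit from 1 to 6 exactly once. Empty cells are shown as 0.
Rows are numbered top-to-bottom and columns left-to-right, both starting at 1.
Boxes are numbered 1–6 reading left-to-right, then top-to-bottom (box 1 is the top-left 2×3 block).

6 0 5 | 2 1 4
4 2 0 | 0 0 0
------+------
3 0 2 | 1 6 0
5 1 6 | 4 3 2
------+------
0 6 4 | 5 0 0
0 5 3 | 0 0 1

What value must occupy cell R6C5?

4

Cell R6C5 itself could take any of {2, 4} by direct elimination.
Consider where 4 can go in row 6.
R6C1 is out (column 1 already has a 4).
R6C4 is out (column 4 already has a 4).
So the only cell in row 6 that can hold 4 is R6C5.
Therefore R6C5 = 4.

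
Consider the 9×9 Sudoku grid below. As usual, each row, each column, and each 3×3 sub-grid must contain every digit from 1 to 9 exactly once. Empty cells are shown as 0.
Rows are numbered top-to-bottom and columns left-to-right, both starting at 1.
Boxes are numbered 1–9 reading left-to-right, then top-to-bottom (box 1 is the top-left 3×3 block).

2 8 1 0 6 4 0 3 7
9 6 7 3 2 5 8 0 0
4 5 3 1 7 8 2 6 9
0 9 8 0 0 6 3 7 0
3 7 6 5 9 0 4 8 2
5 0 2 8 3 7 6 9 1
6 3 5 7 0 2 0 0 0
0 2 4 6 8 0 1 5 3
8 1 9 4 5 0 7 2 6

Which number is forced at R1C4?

Row 1 already contains {1, 2, 3, 4, 6, 7, 8}.
Column 4 already contains {1, 3, 4, 5, 6, 7, 8}.
Its 3×3 block (box 2) already contains {1, 2, 3, 4, 5, 6, 7, 8}.
The only value from 1–9 not eliminated is 9, so R1C4 = 9.

9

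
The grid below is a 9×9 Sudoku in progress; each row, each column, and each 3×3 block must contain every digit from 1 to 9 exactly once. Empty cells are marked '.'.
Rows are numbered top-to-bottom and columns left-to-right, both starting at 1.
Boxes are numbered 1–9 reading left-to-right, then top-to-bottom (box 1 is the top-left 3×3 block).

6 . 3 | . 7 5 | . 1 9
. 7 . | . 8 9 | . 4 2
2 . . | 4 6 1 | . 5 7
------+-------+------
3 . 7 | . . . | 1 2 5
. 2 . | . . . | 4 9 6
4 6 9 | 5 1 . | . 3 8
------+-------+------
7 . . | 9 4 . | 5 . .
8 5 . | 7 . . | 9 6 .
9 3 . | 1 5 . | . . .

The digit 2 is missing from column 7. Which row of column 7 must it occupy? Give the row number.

9

Consider where 2 can go in column 7.
r1c7 is out (box 3 already has a 2).
r2c7 is out (row 2 already has a 2).
r3c7 is out (row 3 already has a 2).
r6c7 is out (box 6 already has a 2).
So the only cell in column 7 that can hold 2 is r9c7.
That is row 9.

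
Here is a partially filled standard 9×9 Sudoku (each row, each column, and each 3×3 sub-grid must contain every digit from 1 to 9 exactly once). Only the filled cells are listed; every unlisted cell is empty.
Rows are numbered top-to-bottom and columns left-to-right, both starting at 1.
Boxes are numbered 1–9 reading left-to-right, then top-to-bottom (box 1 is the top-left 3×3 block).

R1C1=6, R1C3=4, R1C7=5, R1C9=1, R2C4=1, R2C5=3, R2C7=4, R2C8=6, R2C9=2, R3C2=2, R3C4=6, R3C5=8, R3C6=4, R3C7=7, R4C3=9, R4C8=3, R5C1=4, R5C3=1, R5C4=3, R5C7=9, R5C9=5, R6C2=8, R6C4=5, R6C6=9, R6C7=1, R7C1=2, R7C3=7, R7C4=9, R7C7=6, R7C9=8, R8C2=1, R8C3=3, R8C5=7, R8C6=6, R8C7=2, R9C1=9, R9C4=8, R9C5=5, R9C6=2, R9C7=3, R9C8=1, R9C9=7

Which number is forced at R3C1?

Cell R3C1 itself could take any of {1, 3, 5} by direct elimination.
Consider where 1 can go in box 1.
R1C2 is out (row 1 already has a 1).
R2C1 is out (row 2 already has a 1).
R2C2 is out (row 2 already has a 1).
R2C3 is out (row 2 already has a 1).
R3C3 is out (column 3 already has a 1).
So the only cell in box 1 that can hold 1 is R3C1.
Therefore R3C1 = 1.

1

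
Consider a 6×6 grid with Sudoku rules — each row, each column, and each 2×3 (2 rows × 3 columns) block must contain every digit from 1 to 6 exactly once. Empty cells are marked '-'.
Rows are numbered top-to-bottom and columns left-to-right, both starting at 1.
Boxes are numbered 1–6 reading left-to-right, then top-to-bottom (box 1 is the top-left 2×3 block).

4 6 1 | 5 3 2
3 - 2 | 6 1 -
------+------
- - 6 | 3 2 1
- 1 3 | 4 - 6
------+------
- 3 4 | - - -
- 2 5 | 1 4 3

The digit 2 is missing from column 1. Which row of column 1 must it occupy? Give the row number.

4

Consider where 2 can go in column 1.
r3c1 is out (row 3 already has a 2).
r5c1 is out (box 5 already has a 2).
r6c1 is out (row 6 already has a 2).
So the only cell in column 1 that can hold 2 is r4c1.
That is row 4.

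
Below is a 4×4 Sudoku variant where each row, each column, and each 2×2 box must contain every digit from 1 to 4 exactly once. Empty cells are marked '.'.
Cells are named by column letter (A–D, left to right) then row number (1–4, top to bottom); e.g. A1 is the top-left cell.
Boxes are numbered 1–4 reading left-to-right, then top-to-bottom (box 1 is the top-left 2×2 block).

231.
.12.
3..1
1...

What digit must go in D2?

3

Cell D2 itself could take any of {3, 4} by direct elimination.
Consider where 3 can go in box 2.
D1 is out (row 1 already has a 3).
So the only cell in box 2 that can hold 3 is D2.
Therefore D2 = 3.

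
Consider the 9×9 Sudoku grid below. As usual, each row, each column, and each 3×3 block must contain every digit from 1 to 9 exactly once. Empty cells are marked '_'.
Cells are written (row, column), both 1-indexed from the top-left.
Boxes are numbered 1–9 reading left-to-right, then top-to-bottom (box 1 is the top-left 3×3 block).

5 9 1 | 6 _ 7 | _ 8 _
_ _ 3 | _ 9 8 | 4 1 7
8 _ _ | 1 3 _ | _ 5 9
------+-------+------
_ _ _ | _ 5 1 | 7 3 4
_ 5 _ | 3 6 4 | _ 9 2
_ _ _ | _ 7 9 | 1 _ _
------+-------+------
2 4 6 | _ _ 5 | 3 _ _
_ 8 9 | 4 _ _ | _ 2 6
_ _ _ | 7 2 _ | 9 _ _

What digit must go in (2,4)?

Cell (2,4) itself could take any of {2, 5} by direct elimination.
Consider where 5 can go in box 2.
(1,5) is out (row 1 already has a 5).
(3,6) is out (row 3 already has a 5).
So the only cell in box 2 that can hold 5 is (2,4).
Therefore (2,4) = 5.

5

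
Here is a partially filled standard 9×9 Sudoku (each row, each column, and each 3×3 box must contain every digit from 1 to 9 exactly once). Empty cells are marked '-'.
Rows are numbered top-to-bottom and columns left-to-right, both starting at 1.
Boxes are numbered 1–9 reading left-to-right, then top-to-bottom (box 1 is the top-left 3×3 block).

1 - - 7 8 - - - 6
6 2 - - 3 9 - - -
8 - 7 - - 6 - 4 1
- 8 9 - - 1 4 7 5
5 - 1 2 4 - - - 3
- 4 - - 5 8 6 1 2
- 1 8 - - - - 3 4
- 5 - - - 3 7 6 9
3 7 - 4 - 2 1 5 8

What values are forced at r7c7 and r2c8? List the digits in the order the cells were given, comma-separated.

For r7c7:
  Row 7 already contains {1, 3, 4, 8}.
  Column 7 already contains {1, 4, 6, 7}.
  Its 3×3 block (box 9) already contains {1, 3, 4, 5, 6, 7, 8, 9}.
  The only value from 1–9 not eliminated is 2, so r7c7 = 2.
For r2c8:
  Row 2 already contains {2, 3, 6, 9}.
  Column 8 already contains {1, 3, 4, 5, 6, 7}.
  Its 3×3 block (box 3) already contains {1, 4, 6}.
  The only value from 1–9 not eliminated is 8, so r2c8 = 8.

2,8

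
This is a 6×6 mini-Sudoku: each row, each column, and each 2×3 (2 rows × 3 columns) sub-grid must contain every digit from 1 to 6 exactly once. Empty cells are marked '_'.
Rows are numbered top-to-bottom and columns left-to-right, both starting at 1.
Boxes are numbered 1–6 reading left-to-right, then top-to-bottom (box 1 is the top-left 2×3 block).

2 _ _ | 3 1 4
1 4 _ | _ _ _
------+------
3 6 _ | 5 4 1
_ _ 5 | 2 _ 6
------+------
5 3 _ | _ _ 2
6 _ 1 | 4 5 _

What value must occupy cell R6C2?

2

Row 6 already contains {1, 4, 5, 6}.
Column 2 already contains {3, 4, 6}.
Its 2×3 block (box 5) already contains {1, 3, 5, 6}.
The only value from 1–6 not eliminated is 2, so R6C2 = 2.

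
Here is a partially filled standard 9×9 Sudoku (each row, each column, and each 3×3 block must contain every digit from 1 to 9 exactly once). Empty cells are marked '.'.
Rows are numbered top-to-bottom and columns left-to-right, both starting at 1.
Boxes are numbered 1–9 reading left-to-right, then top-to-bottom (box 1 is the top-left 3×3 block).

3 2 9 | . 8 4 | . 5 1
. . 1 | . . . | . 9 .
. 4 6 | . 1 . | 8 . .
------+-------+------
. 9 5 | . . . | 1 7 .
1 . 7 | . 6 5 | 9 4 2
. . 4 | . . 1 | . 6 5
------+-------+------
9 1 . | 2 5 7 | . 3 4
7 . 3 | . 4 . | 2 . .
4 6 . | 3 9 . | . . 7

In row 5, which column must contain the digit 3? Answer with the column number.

Consider where 3 can go in row 5.
r5c4 is out (column 4 already has a 3).
So the only cell in row 5 that can hold 3 is r5c2.
That is column 2.

2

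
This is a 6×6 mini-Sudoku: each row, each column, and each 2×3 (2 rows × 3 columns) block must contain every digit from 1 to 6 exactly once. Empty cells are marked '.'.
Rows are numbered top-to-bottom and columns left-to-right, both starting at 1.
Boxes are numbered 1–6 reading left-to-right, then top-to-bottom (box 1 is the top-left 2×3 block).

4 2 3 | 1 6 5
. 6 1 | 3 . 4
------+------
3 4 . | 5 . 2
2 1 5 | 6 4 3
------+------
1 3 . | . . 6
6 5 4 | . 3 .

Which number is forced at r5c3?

Row 5 already contains {1, 3, 6}.
Column 3 already contains {1, 3, 4, 5}.
Its 2×3 block (box 5) already contains {1, 3, 4, 5, 6}.
The only value from 1–6 not eliminated is 2, so r5c3 = 2.

2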